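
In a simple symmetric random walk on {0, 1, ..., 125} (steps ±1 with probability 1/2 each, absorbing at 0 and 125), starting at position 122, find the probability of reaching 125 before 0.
P(hit 125 before 0) = 122/125

Let u_k = P(hit 125 before 0 | start at k). Then u_0 = 0, u_125 = 1, and u_k = u_{k-1}/2 + u_{k+1}/2 for 1 ≤ k ≤ 124. This harmonic recurrence is solved by u_k = k/125, giving u_122 = 122/125.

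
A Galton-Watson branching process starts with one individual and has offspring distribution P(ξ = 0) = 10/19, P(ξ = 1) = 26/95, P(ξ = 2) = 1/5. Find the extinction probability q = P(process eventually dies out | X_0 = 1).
q = 1

Mean offspring μ = 0·10/19 + 1·26/95 + 2·1/5 = 64/95 ≤ 1. For μ ≤ 1 with offspring not concentrated at 1, the Galton-Watson process goes extinct almost surely, so q = 1.
(Algebraic check: The pgf is f(s) = 10/19 + 26/95·s + 1/5·s². The extinction probability q is the smallest fixed point of f in [0, 1]. Setting s = f(s):
  1/5·s² + (26/95 − 1)·s + 10/19 = 0
  1/5·s² − (10/19 + 1/5)·s + 10/19 = 0
which factors as (s − 1)·(1/5·s − 10/19) = 0, giving roots s = 1 and s = (10/19)/(1/5) = 50/19. Since 50/19 ≥ 1, the smallest root in [0, 1] is s = 1.)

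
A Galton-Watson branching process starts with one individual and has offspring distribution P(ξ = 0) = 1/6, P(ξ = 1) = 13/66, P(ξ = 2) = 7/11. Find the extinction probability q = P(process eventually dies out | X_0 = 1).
q = 11/42

The pgf is f(s) = 1/6 + 13/66·s + 7/11·s². The extinction probability q is the smallest fixed point of f in [0, 1]. Setting s = f(s):
  7/11·s² + (13/66 − 1)·s + 1/6 = 0
  7/11·s² − (1/6 + 7/11)·s + 1/6 = 0
which factors as (s − 1)·(7/11·s − 1/6) = 0, giving roots s = 1 and s = (1/6)/(7/11) = 11/42.
Mean offspring μ = 13/66 + 2·7/11 = 97/66 > 1 (supercritical), so q < 1. The extinction probability is the smaller root: q = (1/6)/(7/11) = 11/42.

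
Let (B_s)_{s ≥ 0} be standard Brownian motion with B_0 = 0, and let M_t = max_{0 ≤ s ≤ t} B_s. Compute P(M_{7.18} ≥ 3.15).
P(M_{7.18} ≥ 3.15) = 2·P(B_{7.18} ≥ 3.15) = 2(1 − Φ(3.15/√7.18)) ≈ 0.2398

By the reflection principle for Brownian motion, P(M_t ≥ a) = 2 · P(B_t ≥ a) for a ≥ 0. Since B_t ~ N(0, t), P(B_t ≥ 3.15) = 1 − Φ(3.15/√t) = 1 − Φ(3.15/√7.18) = 1 − Φ(1.1756). So
  P(M_{7.18} ≥ 3.15) = 2(1 − Φ(1.1756)) ≈ 0.2398.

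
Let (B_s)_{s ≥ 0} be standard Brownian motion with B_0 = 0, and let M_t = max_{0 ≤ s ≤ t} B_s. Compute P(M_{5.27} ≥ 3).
P(M_{5.27} ≥ 3) = 2·P(B_{5.27} ≥ 3) = 2(1 − Φ(3/√5.27)) ≈ 0.1913

By the reflection principle for Brownian motion, P(M_t ≥ a) = 2 · P(B_t ≥ a) for a ≥ 0. Since B_t ~ N(0, t), P(B_t ≥ 3) = 1 − Φ(3/√t) = 1 − Φ(3/√5.27) = 1 − Φ(1.3068). So
  P(M_{5.27} ≥ 3) = 2(1 − Φ(1.3068)) ≈ 0.1913.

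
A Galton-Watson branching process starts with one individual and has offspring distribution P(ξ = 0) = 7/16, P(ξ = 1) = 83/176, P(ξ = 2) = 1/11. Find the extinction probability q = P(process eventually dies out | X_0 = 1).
q = 1

Mean offspring μ = 0·7/16 + 1·83/176 + 2·1/11 = 115/176 ≤ 1. For μ ≤ 1 with offspring not concentrated at 1, the Galton-Watson process goes extinct almost surely, so q = 1.
(Algebraic check: The pgf is f(s) = 7/16 + 83/176·s + 1/11·s². The extinction probability q is the smallest fixed point of f in [0, 1]. Setting s = f(s):
  1/11·s² + (83/176 − 1)·s + 7/16 = 0
  1/11·s² − (7/16 + 1/11)·s + 7/16 = 0
which factors as (s − 1)·(1/11·s − 7/16) = 0, giving roots s = 1 and s = (7/16)/(1/11) = 77/16. Since 77/16 ≥ 1, the smallest root in [0, 1] is s = 1.)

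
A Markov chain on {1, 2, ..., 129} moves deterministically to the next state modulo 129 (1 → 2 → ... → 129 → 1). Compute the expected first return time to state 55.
E[T_55 | X_0 = 55] = 129

The chain cycles deterministically, so starting at state 55 it returns in exactly 129 steps. Equivalently, the stationary distribution is uniform π_j = 1/129 for every state j, so by Kac's formula E[T_55] = 1/π_55 = 129.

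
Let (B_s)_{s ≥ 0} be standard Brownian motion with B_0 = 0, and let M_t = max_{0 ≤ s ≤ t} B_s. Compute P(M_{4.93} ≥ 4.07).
P(M_{4.93} ≥ 4.07) = 2·P(B_{4.93} ≥ 4.07) = 2(1 − Φ(4.07/√4.93)) ≈ 0.0668

By the reflection principle for Brownian motion, P(M_t ≥ a) = 2 · P(B_t ≥ a) for a ≥ 0. Since B_t ~ N(0, t), P(B_t ≥ 4.07) = 1 − Φ(4.07/√t) = 1 − Φ(4.07/√4.93) = 1 − Φ(1.8330). So
  P(M_{4.93} ≥ 4.07) = 2(1 − Φ(1.8330)) ≈ 0.0668.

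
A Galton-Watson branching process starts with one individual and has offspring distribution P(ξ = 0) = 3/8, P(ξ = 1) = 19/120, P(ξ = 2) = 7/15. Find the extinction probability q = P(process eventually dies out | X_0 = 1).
q = 45/56

The pgf is f(s) = 3/8 + 19/120·s + 7/15·s². The extinction probability q is the smallest fixed point of f in [0, 1]. Setting s = f(s):
  7/15·s² + (19/120 − 1)·s + 3/8 = 0
  7/15·s² − (3/8 + 7/15)·s + 3/8 = 0
which factors as (s − 1)·(7/15·s − 3/8) = 0, giving roots s = 1 and s = (3/8)/(7/15) = 45/56.
Mean offspring μ = 19/120 + 2·7/15 = 131/120 > 1 (supercritical), so q < 1. The extinction probability is the smaller root: q = (3/8)/(7/15) = 45/56.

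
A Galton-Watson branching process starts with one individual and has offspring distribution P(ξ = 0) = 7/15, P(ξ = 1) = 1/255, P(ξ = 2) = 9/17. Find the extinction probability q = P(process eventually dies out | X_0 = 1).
q = 119/135

The pgf is f(s) = 7/15 + 1/255·s + 9/17·s². The extinction probability q is the smallest fixed point of f in [0, 1]. Setting s = f(s):
  9/17·s² + (1/255 − 1)·s + 7/15 = 0
  9/17·s² − (7/15 + 9/17)·s + 7/15 = 0
which factors as (s − 1)·(9/17·s − 7/15) = 0, giving roots s = 1 and s = (7/15)/(9/17) = 119/135.
Mean offspring μ = 1/255 + 2·9/17 = 271/255 > 1 (supercritical), so q < 1. The extinction probability is the smaller root: q = (7/15)/(9/17) = 119/135.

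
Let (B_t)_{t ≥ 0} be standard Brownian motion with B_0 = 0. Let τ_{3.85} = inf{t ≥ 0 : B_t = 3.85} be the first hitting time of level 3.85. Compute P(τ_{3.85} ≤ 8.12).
P(τ_{3.85} ≤ 8.12) = 2(1 − Φ(3.85/√8.12)) = 2(1 − Φ(1.3511)) ≈ 0.1767

By the reflection principle for standard BM, P(τ_b ≤ t) = 2 · P(B_t ≥ b). Since B_t ~ N(0, t), P(B_t ≥ 3.85) = 1 − Φ(3.85/√t) = 1 − Φ(3.85/√8.12) = 1 − Φ(1.3511) ≈ 0.08833. Doubling: P(τ_{3.85} ≤ 8.12) ≈ 2 · 0.08833 = 0.17666 ≈ 0.1767.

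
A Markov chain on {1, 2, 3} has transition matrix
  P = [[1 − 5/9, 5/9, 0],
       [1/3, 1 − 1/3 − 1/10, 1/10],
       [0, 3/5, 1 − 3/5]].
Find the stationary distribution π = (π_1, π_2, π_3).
π = (18/53, 30/53, 5/53)

This is a birth-death chain on three states, which satisfies detailed balance: π_1 · P_{12} = π_2 · P_{21} and π_2 · P_{23} = π_3 · P_{32}.
From π_1 · 5/9 = π_2 · 1/3: π_2/π_1 = (5/9)/(1/3) = 5/3.
From π_2 · 1/10 = π_3 · 3/5: π_3/π_2 = (1/10)/(3/5) = 1/6.
Take π_1 proportional to 1; then unnormalized π = (1, 5/3, 5/18). Normalize by dividing by the sum 53/18:
  π = (18/53, 30/53, 5/53).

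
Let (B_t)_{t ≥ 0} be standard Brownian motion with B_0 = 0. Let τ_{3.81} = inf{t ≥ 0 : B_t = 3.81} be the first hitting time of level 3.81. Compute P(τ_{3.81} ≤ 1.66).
P(τ_{3.81} ≤ 1.66) = 2(1 − Φ(3.81/√1.66)) = 2(1 − Φ(2.9571)) ≈ 0.0031

By the reflection principle for standard BM, P(τ_b ≤ t) = 2 · P(B_t ≥ b). Since B_t ~ N(0, t), P(B_t ≥ 3.81) = 1 − Φ(3.81/√t) = 1 − Φ(3.81/√1.66) = 1 − Φ(2.9571) ≈ 0.00155. Doubling: P(τ_{3.81} ≤ 1.66) ≈ 2 · 0.00155 = 0.00310 ≈ 0.0031.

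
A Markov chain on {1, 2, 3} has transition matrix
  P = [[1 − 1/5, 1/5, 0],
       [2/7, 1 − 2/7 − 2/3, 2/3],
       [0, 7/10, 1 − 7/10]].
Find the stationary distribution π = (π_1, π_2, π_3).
π = (30/71, 21/71, 20/71)

This is a birth-death chain on three states, which satisfies detailed balance: π_1 · P_{12} = π_2 · P_{21} and π_2 · P_{23} = π_3 · P_{32}.
From π_1 · 1/5 = π_2 · 2/7: π_2/π_1 = (1/5)/(2/7) = 7/10.
From π_2 · 2/3 = π_3 · 7/10: π_3/π_2 = (2/3)/(7/10) = 20/21.
Take π_1 proportional to 1; then unnormalized π = (1, 7/10, 2/3). Normalize by dividing by the sum 71/30:
  π = (30/71, 21/71, 20/71).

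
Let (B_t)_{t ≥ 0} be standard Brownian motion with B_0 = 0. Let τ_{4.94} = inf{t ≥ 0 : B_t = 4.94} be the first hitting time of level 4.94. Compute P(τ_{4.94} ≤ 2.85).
P(τ_{4.94} ≤ 2.85) = 2(1 − Φ(4.94/√2.85)) = 2(1 − Φ(2.9262)) ≈ 0.0034

By the reflection principle for standard BM, P(τ_b ≤ t) = 2 · P(B_t ≥ b). Since B_t ~ N(0, t), P(B_t ≥ 4.94) = 1 − Φ(4.94/√t) = 1 − Φ(4.94/√2.85) = 1 − Φ(2.9262) ≈ 0.00172. Doubling: P(τ_{4.94} ≤ 2.85) ≈ 2 · 0.00172 = 0.00344 ≈ 0.0034.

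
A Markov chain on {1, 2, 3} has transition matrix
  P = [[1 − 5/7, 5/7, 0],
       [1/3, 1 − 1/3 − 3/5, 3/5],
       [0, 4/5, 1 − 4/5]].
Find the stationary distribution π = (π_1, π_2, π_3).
π = (4/19, 60/133, 45/133)

This is a birth-death chain on three states, which satisfies detailed balance: π_1 · P_{12} = π_2 · P_{21} and π_2 · P_{23} = π_3 · P_{32}.
From π_1 · 5/7 = π_2 · 1/3: π_2/π_1 = (5/7)/(1/3) = 15/7.
From π_2 · 3/5 = π_3 · 4/5: π_3/π_2 = (3/5)/(4/5) = 3/4.
Take π_1 proportional to 1; then unnormalized π = (1, 15/7, 45/28). Normalize by dividing by the sum 19/4:
  π = (4/19, 60/133, 45/133).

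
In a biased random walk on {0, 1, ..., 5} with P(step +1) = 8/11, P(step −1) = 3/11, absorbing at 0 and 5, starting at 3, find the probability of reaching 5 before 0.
P(hit 5 before 0) = (1 − (3/8)^3) / (1 − (3/8)^5) = 6208/6505

Let u_k denote P(reach 5 before 0 | start at k). Boundary: u_0 = 0, u_5 = 1. Recurrence: u_k = 8/11·u_{k+1} + 3/11·u_{k-1} for 1 ≤ k ≤ 4. Try u_k = A + B·r^k with r = q/p = (3/11)/(8/11) = 3/8. Substitution satisfies the recurrence; boundary conditions give:
  u_k = (1 − r^k) / (1 − r^N) = (1 − (3/8)^3) / (1 − (3/8)^5) = 6208/6505.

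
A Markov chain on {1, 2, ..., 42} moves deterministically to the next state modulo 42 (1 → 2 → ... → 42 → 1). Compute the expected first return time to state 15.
E[T_15 | X_0 = 15] = 42

The chain cycles deterministically, so starting at state 15 it returns in exactly 42 steps. Equivalently, the stationary distribution is uniform π_j = 1/42 for every state j, so by Kac's formula E[T_15] = 1/π_15 = 42.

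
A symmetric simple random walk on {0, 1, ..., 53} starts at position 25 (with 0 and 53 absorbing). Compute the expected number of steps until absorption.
E[τ | X_0 = 25] = 700

Let v_k = E[τ | X_0 = k]. Boundary: v_0 = v_53 = 0. Recurrence: v_k = 1 + (v_{k-1} + v_{k+1})/2 for 1 ≤ k ≤ 52. The particular solution to v_k − (v_{k-1} + v_{k+1})/2 = 1 is v_k = −k^2. Adding homogeneous solution A + B k and matching boundaries gives v_k = k (53 − k). Substituting k = 25: v_25 = 25 · 28 = 700.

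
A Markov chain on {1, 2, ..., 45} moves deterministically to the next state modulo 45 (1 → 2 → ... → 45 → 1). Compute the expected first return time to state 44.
E[T_44 | X_0 = 44] = 45

The chain cycles deterministically, so starting at state 44 it returns in exactly 45 steps. Equivalently, the stationary distribution is uniform π_j = 1/45 for every state j, so by Kac's formula E[T_44] = 1/π_44 = 45.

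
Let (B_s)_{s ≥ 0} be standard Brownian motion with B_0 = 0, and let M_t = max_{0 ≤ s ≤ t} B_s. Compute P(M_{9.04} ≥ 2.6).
P(M_{9.04} ≥ 2.6) = 2·P(B_{9.04} ≥ 2.6) = 2(1 − Φ(2.6/√9.04)) ≈ 0.3872

By the reflection principle for Brownian motion, P(M_t ≥ a) = 2 · P(B_t ≥ a) for a ≥ 0. Since B_t ~ N(0, t), P(B_t ≥ 2.6) = 1 − Φ(2.6/√t) = 1 − Φ(2.6/√9.04) = 1 − Φ(0.8647). So
  P(M_{9.04} ≥ 2.6) = 2(1 − Φ(0.8647)) ≈ 0.3872.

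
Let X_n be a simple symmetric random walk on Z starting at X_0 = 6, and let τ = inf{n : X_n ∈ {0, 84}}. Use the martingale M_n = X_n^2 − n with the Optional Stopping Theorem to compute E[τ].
E[τ] = 468

M_n = X_n^2 − n is a martingale (since E[X_{n+1}^2 | F_n] = X_n^2 + 1). By OST (τ has finite mean in a bounded region), E[M_τ] = E[M_0] = X_0^2 − 0 = 6^2 = 36. Also E[M_τ] = E[X_τ^2] − E[τ]. The walk exits at 0 or 84, with P(hit 84 first) = 6/84, so E[X_τ^2] = 84^2 · 6/84 + 0 = 504. Thus E[τ] = E[X_τ^2] − E[M_τ] = 504 − 36 = 468 = 6(84 − 6) = 468.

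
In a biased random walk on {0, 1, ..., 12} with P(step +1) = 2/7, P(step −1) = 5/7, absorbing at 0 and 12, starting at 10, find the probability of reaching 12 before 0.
P(hit 12 before 0) = (1 − (5/2)^10) / (1 − (5/2)^12) = 1859924/11625549

Let u_k denote P(reach 12 before 0 | start at k). Boundary: u_0 = 0, u_12 = 1. Recurrence: u_k = 2/7·u_{k+1} + 5/7·u_{k-1} for 1 ≤ k ≤ 11. Try u_k = A + B·r^k with r = q/p = (5/7)/(2/7) = 5/2. Substitution satisfies the recurrence; boundary conditions give:
  u_k = (1 − r^k) / (1 − r^N) = (1 − (5/2)^10) / (1 − (5/2)^12) = 1859924/11625549.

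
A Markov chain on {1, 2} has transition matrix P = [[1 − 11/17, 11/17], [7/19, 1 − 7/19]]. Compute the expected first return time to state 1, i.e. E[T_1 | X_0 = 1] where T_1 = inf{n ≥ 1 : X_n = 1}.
E[T_1 | X_0 = 1] = 1/π_1 = 328/119

For an irreducible recurrent Markov chain with stationary distribution π, E[T_i | X_0 = i] = 1/π_i (Kac's formula). Here π_1 = (7/19)/(11/17 + 7/19) = (7/19)/(328/323) = 119/328, so E[T_1 | X_0 = 1] = 1/π_1 = (11/17 + 7/19)/(7/19) = (328/323)/(7/19) = 328/119.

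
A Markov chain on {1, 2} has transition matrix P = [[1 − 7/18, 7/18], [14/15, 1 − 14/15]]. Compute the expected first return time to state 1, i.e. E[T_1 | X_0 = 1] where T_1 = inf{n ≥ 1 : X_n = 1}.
E[T_1 | X_0 = 1] = 1/π_1 = 17/12

For an irreducible recurrent Markov chain with stationary distribution π, E[T_i | X_0 = i] = 1/π_i (Kac's formula). Here π_1 = (14/15)/(7/18 + 14/15) = (14/15)/(119/90) = 12/17, so E[T_1 | X_0 = 1] = 1/π_1 = (7/18 + 14/15)/(14/15) = (119/90)/(14/15) = 17/12.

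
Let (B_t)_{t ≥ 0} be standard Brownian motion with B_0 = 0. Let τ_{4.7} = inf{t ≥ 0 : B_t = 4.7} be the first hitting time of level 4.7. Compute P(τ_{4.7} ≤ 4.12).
P(τ_{4.7} ≤ 4.12) = 2(1 − Φ(4.7/√4.12)) = 2(1 − Φ(2.3155)) ≈ 0.0206

By the reflection principle for standard BM, P(τ_b ≤ t) = 2 · P(B_t ≥ b). Since B_t ~ N(0, t), P(B_t ≥ 4.7) = 1 − Φ(4.7/√t) = 1 − Φ(4.7/√4.12) = 1 − Φ(2.3155) ≈ 0.01029. Doubling: P(τ_{4.7} ≤ 4.12) ≈ 2 · 0.01029 = 0.02058 ≈ 0.0206.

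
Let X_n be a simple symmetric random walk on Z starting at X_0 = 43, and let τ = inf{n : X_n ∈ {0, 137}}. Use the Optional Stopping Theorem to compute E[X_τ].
E[X_τ] = 43

X_n is a martingale and τ is a bounded-mean stopping time (indeed τ is finite a.s. with bounded expectation since the walk is in a bounded region). By the OST, E[X_τ] = E[X_0] = 43. Equivalently: E[X_τ] = 137 · P(hit 137 first) + 0 · P(hit 0 first) = 137 · (43/137) = 43.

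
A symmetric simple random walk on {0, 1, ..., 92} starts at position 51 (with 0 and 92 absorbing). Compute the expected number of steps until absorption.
E[τ | X_0 = 51] = 2091

Let v_k = E[τ | X_0 = k]. Boundary: v_0 = v_92 = 0. Recurrence: v_k = 1 + (v_{k-1} + v_{k+1})/2 for 1 ≤ k ≤ 91. The particular solution to v_k − (v_{k-1} + v_{k+1})/2 = 1 is v_k = −k^2. Adding homogeneous solution A + B k and matching boundaries gives v_k = k (92 − k). Substituting k = 51: v_51 = 51 · 41 = 2091.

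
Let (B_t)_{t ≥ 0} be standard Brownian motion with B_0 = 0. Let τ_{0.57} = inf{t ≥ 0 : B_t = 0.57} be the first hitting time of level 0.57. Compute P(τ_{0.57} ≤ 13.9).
P(τ_{0.57} ≤ 13.9) = 2(1 − Φ(0.57/√13.9)) = 2(1 − Φ(0.1529)) ≈ 0.8785

By the reflection principle for standard BM, P(τ_b ≤ t) = 2 · P(B_t ≥ b). Since B_t ~ N(0, t), P(B_t ≥ 0.57) = 1 − Φ(0.57/√t) = 1 − Φ(0.57/√13.9) = 1 − Φ(0.1529) ≈ 0.43924. Doubling: P(τ_{0.57} ≤ 13.9) ≈ 2 · 0.43924 = 0.87848 ≈ 0.8785.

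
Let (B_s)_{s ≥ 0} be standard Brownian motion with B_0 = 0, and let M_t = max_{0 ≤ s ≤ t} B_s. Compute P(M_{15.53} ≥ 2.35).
P(M_{15.53} ≥ 2.35) = 2·P(B_{15.53} ≥ 2.35) = 2(1 − Φ(2.35/√15.53)) ≈ 0.5510

By the reflection principle for Brownian motion, P(M_t ≥ a) = 2 · P(B_t ≥ a) for a ≥ 0. Since B_t ~ N(0, t), P(B_t ≥ 2.35) = 1 − Φ(2.35/√t) = 1 − Φ(2.35/√15.53) = 1 − Φ(0.5963). So
  P(M_{15.53} ≥ 2.35) = 2(1 − Φ(0.5963)) ≈ 0.5510.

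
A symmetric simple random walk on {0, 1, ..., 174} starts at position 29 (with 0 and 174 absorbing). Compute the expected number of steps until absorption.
E[τ | X_0 = 29] = 4205

Let v_k = E[τ | X_0 = k]. Boundary: v_0 = v_174 = 0. Recurrence: v_k = 1 + (v_{k-1} + v_{k+1})/2 for 1 ≤ k ≤ 173. The particular solution to v_k − (v_{k-1} + v_{k+1})/2 = 1 is v_k = −k^2. Adding homogeneous solution A + B k and matching boundaries gives v_k = k (174 − k). Substituting k = 29: v_29 = 29 · 145 = 4205.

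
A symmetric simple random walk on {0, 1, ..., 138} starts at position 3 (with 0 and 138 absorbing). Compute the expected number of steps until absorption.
E[τ | X_0 = 3] = 405

Let v_k = E[τ | X_0 = k]. Boundary: v_0 = v_138 = 0. Recurrence: v_k = 1 + (v_{k-1} + v_{k+1})/2 for 1 ≤ k ≤ 137. The particular solution to v_k − (v_{k-1} + v_{k+1})/2 = 1 is v_k = −k^2. Adding homogeneous solution A + B k and matching boundaries gives v_k = k (138 − k). Substituting k = 3: v_3 = 3 · 135 = 405.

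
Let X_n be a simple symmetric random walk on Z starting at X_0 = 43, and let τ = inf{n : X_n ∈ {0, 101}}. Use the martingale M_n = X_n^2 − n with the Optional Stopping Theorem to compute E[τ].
E[τ] = 2494

M_n = X_n^2 − n is a martingale (since E[X_{n+1}^2 | F_n] = X_n^2 + 1). By OST (τ has finite mean in a bounded region), E[M_τ] = E[M_0] = X_0^2 − 0 = 43^2 = 1849. Also E[M_τ] = E[X_τ^2] − E[τ]. The walk exits at 0 or 101, with P(hit 101 first) = 43/101, so E[X_τ^2] = 101^2 · 43/101 + 0 = 4343. Thus E[τ] = E[X_τ^2] − E[M_τ] = 4343 − 1849 = 2494 = 43(101 − 43) = 2494.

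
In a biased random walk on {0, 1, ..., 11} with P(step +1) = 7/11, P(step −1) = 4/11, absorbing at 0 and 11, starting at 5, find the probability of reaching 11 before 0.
P(hit 11 before 0) = (1 − (4/7)^5) / (1 − (4/7)^11) = 618951389/657710813

Let u_k denote P(reach 11 before 0 | start at k). Boundary: u_0 = 0, u_11 = 1. Recurrence: u_k = 7/11·u_{k+1} + 4/11·u_{k-1} for 1 ≤ k ≤ 10. Try u_k = A + B·r^k with r = q/p = (4/11)/(7/11) = 4/7. Substitution satisfies the recurrence; boundary conditions give:
  u_k = (1 − r^k) / (1 − r^N) = (1 − (4/7)^5) / (1 − (4/7)^11) = 618951389/657710813.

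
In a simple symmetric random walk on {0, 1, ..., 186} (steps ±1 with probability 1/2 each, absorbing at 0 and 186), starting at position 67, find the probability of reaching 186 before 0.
P(hit 186 before 0) = 67/186

Let u_k = P(hit 186 before 0 | start at k). Then u_0 = 0, u_186 = 1, and u_k = u_{k-1}/2 + u_{k+1}/2 for 1 ≤ k ≤ 185. This harmonic recurrence is solved by u_k = k/186, giving u_67 = 67/186.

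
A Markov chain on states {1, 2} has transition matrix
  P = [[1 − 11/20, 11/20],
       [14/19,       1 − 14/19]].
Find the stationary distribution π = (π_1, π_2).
π_1 = 280/489, π_2 = 209/489

Solve πP = π with π_1 + π_2 = 1. From πP = π: π_1 · (1 − 11/20) + π_2 · 14/19 = π_1 ⇒ π_2 · 14/19 = π_1 · 11/20 ⇒ π_2/π_1 = (11/20)/(14/19) = 209/280. Together with π_1 + π_2 = 1:
  π_1 = (14/19)/(11/20 + 14/19) = (14/19)/(489/380) = 280/489,
  π_2 = (11/20)/(11/20 + 14/19) = (11/20)/(489/380) = 209/489.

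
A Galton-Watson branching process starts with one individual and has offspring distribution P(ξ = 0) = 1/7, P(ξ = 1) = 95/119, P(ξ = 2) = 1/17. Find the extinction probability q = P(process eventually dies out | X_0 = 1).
q = 1

Mean offspring μ = 0·1/7 + 1·95/119 + 2·1/17 = 109/119 ≤ 1. For μ ≤ 1 with offspring not concentrated at 1, the Galton-Watson process goes extinct almost surely, so q = 1.
(Algebraic check: The pgf is f(s) = 1/7 + 95/119·s + 1/17·s². The extinction probability q is the smallest fixed point of f in [0, 1]. Setting s = f(s):
  1/17·s² + (95/119 − 1)·s + 1/7 = 0
  1/17·s² − (1/7 + 1/17)·s + 1/7 = 0
which factors as (s − 1)·(1/17·s − 1/7) = 0, giving roots s = 1 and s = (1/7)/(1/17) = 17/7. Since 17/7 ≥ 1, the smallest root in [0, 1] is s = 1.)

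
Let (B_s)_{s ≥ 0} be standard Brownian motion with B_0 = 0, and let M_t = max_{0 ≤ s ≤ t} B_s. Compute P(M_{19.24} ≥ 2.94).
P(M_{19.24} ≥ 2.94) = 2·P(B_{19.24} ≥ 2.94) = 2(1 − Φ(2.94/√19.24)) ≈ 0.5027

By the reflection principle for Brownian motion, P(M_t ≥ a) = 2 · P(B_t ≥ a) for a ≥ 0. Since B_t ~ N(0, t), P(B_t ≥ 2.94) = 1 − Φ(2.94/√t) = 1 − Φ(2.94/√19.24) = 1 − Φ(0.6703). So
  P(M_{19.24} ≥ 2.94) = 2(1 − Φ(0.6703)) ≈ 0.5027.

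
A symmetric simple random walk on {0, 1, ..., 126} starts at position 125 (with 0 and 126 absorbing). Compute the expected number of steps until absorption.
E[τ | X_0 = 125] = 125

Let v_k = E[τ | X_0 = k]. Boundary: v_0 = v_126 = 0. Recurrence: v_k = 1 + (v_{k-1} + v_{k+1})/2 for 1 ≤ k ≤ 125. The particular solution to v_k − (v_{k-1} + v_{k+1})/2 = 1 is v_k = −k^2. Adding homogeneous solution A + B k and matching boundaries gives v_k = k (126 − k). Substituting k = 125: v_125 = 125 · 1 = 125.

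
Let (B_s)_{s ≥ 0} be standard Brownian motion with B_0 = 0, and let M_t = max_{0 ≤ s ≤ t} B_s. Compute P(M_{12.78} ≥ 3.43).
P(M_{12.78} ≥ 3.43) = 2·P(B_{12.78} ≥ 3.43) = 2(1 − Φ(3.43/√12.78)) ≈ 0.3373

By the reflection principle for Brownian motion, P(M_t ≥ a) = 2 · P(B_t ≥ a) for a ≥ 0. Since B_t ~ N(0, t), P(B_t ≥ 3.43) = 1 − Φ(3.43/√t) = 1 − Φ(3.43/√12.78) = 1 − Φ(0.9595). So
  P(M_{12.78} ≥ 3.43) = 2(1 − Φ(0.9595)) ≈ 0.3373.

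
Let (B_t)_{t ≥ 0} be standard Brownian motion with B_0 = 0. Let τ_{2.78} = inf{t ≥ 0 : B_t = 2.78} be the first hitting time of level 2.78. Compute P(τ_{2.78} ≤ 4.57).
P(τ_{2.78} ≤ 4.57) = 2(1 − Φ(2.78/√4.57)) = 2(1 − Φ(1.3004)) ≈ 0.1935

By the reflection principle for standard BM, P(τ_b ≤ t) = 2 · P(B_t ≥ b). Since B_t ~ N(0, t), P(B_t ≥ 2.78) = 1 − Φ(2.78/√t) = 1 − Φ(2.78/√4.57) = 1 − Φ(1.3004) ≈ 0.09673. Doubling: P(τ_{2.78} ≤ 4.57) ≈ 2 · 0.09673 = 0.19346 ≈ 0.1935.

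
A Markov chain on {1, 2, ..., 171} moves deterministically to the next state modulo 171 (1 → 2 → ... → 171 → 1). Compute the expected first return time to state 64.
E[T_64 | X_0 = 64] = 171

The chain cycles deterministically, so starting at state 64 it returns in exactly 171 steps. Equivalently, the stationary distribution is uniform π_j = 1/171 for every state j, so by Kac's formula E[T_64] = 1/π_64 = 171.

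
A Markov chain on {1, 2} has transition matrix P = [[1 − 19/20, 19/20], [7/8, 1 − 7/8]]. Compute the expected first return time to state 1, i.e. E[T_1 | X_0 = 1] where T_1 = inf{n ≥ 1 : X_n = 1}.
E[T_1 | X_0 = 1] = 1/π_1 = 73/35

For an irreducible recurrent Markov chain with stationary distribution π, E[T_i | X_0 = i] = 1/π_i (Kac's formula). Here π_1 = (7/8)/(19/20 + 7/8) = (7/8)/(73/40) = 35/73, so E[T_1 | X_0 = 1] = 1/π_1 = (19/20 + 7/8)/(7/8) = (73/40)/(7/8) = 73/35.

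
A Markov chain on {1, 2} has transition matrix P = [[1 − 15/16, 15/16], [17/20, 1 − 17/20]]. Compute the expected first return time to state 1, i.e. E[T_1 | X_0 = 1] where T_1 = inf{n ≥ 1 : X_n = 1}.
E[T_1 | X_0 = 1] = 1/π_1 = 143/68

For an irreducible recurrent Markov chain with stationary distribution π, E[T_i | X_0 = i] = 1/π_i (Kac's formula). Here π_1 = (17/20)/(15/16 + 17/20) = (17/20)/(143/80) = 68/143, so E[T_1 | X_0 = 1] = 1/π_1 = (15/16 + 17/20)/(17/20) = (143/80)/(17/20) = 143/68.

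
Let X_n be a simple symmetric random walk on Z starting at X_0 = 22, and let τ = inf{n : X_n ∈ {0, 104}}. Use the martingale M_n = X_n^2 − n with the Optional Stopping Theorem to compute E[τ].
E[τ] = 1804

M_n = X_n^2 − n is a martingale (since E[X_{n+1}^2 | F_n] = X_n^2 + 1). By OST (τ has finite mean in a bounded region), E[M_τ] = E[M_0] = X_0^2 − 0 = 22^2 = 484. Also E[M_τ] = E[X_τ^2] − E[τ]. The walk exits at 0 or 104, with P(hit 104 first) = 22/104, so E[X_τ^2] = 104^2 · 22/104 + 0 = 2288. Thus E[τ] = E[X_τ^2] − E[M_τ] = 2288 − 484 = 1804 = 22(104 − 22) = 1804.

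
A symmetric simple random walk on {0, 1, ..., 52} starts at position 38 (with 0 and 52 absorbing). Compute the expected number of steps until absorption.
E[τ | X_0 = 38] = 532

Let v_k = E[τ | X_0 = k]. Boundary: v_0 = v_52 = 0. Recurrence: v_k = 1 + (v_{k-1} + v_{k+1})/2 for 1 ≤ k ≤ 51. The particular solution to v_k − (v_{k-1} + v_{k+1})/2 = 1 is v_k = −k^2. Adding homogeneous solution A + B k and matching boundaries gives v_k = k (52 − k). Substituting k = 38: v_38 = 38 · 14 = 532.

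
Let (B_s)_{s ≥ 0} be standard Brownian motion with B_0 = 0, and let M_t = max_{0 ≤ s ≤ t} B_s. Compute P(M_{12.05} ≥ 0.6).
P(M_{12.05} ≥ 0.6) = 2·P(B_{12.05} ≥ 0.6) = 2(1 − Φ(0.6/√12.05)) ≈ 0.8628

By the reflection principle for Brownian motion, P(M_t ≥ a) = 2 · P(B_t ≥ a) for a ≥ 0. Since B_t ~ N(0, t), P(B_t ≥ 0.6) = 1 − Φ(0.6/√t) = 1 − Φ(0.6/√12.05) = 1 − Φ(0.1728). So
  P(M_{12.05} ≥ 0.6) = 2(1 − Φ(0.1728)) ≈ 0.8628.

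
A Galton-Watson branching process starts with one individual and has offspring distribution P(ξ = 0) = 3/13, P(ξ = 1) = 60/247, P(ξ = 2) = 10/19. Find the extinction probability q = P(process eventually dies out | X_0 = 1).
q = 57/130

The pgf is f(s) = 3/13 + 60/247·s + 10/19·s². The extinction probability q is the smallest fixed point of f in [0, 1]. Setting s = f(s):
  10/19·s² + (60/247 − 1)·s + 3/13 = 0
  10/19·s² − (3/13 + 10/19)·s + 3/13 = 0
which factors as (s − 1)·(10/19·s − 3/13) = 0, giving roots s = 1 and s = (3/13)/(10/19) = 57/130.
Mean offspring μ = 60/247 + 2·10/19 = 320/247 > 1 (supercritical), so q < 1. The extinction probability is the smaller root: q = (3/13)/(10/19) = 57/130.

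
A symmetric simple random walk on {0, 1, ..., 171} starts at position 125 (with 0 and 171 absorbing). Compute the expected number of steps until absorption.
E[τ | X_0 = 125] = 5750

Let v_k = E[τ | X_0 = k]. Boundary: v_0 = v_171 = 0. Recurrence: v_k = 1 + (v_{k-1} + v_{k+1})/2 for 1 ≤ k ≤ 170. The particular solution to v_k − (v_{k-1} + v_{k+1})/2 = 1 is v_k = −k^2. Adding homogeneous solution A + B k and matching boundaries gives v_k = k (171 − k). Substituting k = 125: v_125 = 125 · 46 = 5750.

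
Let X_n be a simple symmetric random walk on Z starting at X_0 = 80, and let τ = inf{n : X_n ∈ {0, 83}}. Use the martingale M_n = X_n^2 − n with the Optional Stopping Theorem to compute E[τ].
E[τ] = 240

M_n = X_n^2 − n is a martingale (since E[X_{n+1}^2 | F_n] = X_n^2 + 1). By OST (τ has finite mean in a bounded region), E[M_τ] = E[M_0] = X_0^2 − 0 = 80^2 = 6400. Also E[M_τ] = E[X_τ^2] − E[τ]. The walk exits at 0 or 83, with P(hit 83 first) = 80/83, so E[X_τ^2] = 83^2 · 80/83 + 0 = 6640. Thus E[τ] = E[X_τ^2] − E[M_τ] = 6640 − 6400 = 240 = 80(83 − 80) = 240.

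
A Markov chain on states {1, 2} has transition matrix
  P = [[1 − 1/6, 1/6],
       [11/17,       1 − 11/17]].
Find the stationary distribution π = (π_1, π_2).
π_1 = 66/83, π_2 = 17/83

Solve πP = π with π_1 + π_2 = 1. From πP = π: π_1 · (1 − 1/6) + π_2 · 11/17 = π_1 ⇒ π_2 · 11/17 = π_1 · 1/6 ⇒ π_2/π_1 = (1/6)/(11/17) = 17/66. Together with π_1 + π_2 = 1:
  π_1 = (11/17)/(1/6 + 11/17) = (11/17)/(83/102) = 66/83,
  π_2 = (1/6)/(1/6 + 11/17) = (1/6)/(83/102) = 17/83.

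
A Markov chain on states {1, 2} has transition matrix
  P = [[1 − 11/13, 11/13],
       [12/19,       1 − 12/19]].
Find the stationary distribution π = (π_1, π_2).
π_1 = 156/365, π_2 = 209/365

Solve πP = π with π_1 + π_2 = 1. From πP = π: π_1 · (1 − 11/13) + π_2 · 12/19 = π_1 ⇒ π_2 · 12/19 = π_1 · 11/13 ⇒ π_2/π_1 = (11/13)/(12/19) = 209/156. Together with π_1 + π_2 = 1:
  π_1 = (12/19)/(11/13 + 12/19) = (12/19)/(365/247) = 156/365,
  π_2 = (11/13)/(11/13 + 12/19) = (11/13)/(365/247) = 209/365.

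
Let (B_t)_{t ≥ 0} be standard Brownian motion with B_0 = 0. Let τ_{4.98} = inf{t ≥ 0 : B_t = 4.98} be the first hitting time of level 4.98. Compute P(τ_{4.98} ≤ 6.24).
P(τ_{4.98} ≤ 6.24) = 2(1 − Φ(4.98/√6.24)) = 2(1 − Φ(1.9936)) ≈ 0.0462

By the reflection principle for standard BM, P(τ_b ≤ t) = 2 · P(B_t ≥ b). Since B_t ~ N(0, t), P(B_t ≥ 4.98) = 1 − Φ(4.98/√t) = 1 − Φ(4.98/√6.24) = 1 − Φ(1.9936) ≈ 0.02310. Doubling: P(τ_{4.98} ≤ 6.24) ≈ 2 · 0.02310 = 0.04620 ≈ 0.0462.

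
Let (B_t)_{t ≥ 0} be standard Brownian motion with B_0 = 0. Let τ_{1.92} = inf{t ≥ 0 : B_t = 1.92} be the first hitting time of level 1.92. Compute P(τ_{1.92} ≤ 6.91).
P(τ_{1.92} ≤ 6.91) = 2(1 − Φ(1.92/√6.91)) = 2(1 − Φ(0.7304)) ≈ 0.4651

By the reflection principle for standard BM, P(τ_b ≤ t) = 2 · P(B_t ≥ b). Since B_t ~ N(0, t), P(B_t ≥ 1.92) = 1 − Φ(1.92/√t) = 1 − Φ(1.92/√6.91) = 1 − Φ(0.7304) ≈ 0.23257. Doubling: P(τ_{1.92} ≤ 6.91) ≈ 2 · 0.23257 = 0.46514 ≈ 0.4651.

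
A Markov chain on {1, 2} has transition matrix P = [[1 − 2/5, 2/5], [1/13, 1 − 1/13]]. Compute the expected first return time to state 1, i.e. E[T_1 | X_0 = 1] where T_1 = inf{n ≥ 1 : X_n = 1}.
E[T_1 | X_0 = 1] = 1/π_1 = 31/5

For an irreducible recurrent Markov chain with stationary distribution π, E[T_i | X_0 = i] = 1/π_i (Kac's formula). Here π_1 = (1/13)/(2/5 + 1/13) = (1/13)/(31/65) = 5/31, so E[T_1 | X_0 = 1] = 1/π_1 = (2/5 + 1/13)/(1/13) = (31/65)/(1/13) = 31/5.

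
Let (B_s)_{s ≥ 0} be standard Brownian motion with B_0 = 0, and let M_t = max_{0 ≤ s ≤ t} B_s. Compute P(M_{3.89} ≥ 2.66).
P(M_{3.89} ≥ 2.66) = 2·P(B_{3.89} ≥ 2.66) = 2(1 − Φ(2.66/√3.89)) ≈ 0.1774

By the reflection principle for Brownian motion, P(M_t ≥ a) = 2 · P(B_t ≥ a) for a ≥ 0. Since B_t ~ N(0, t), P(B_t ≥ 2.66) = 1 − Φ(2.66/√t) = 1 − Φ(2.66/√3.89) = 1 − Φ(1.3487). So
  P(M_{3.89} ≥ 2.66) = 2(1 − Φ(1.3487)) ≈ 0.1774.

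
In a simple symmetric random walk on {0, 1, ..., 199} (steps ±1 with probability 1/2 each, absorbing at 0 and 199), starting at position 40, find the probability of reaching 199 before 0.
P(hit 199 before 0) = 40/199

Let u_k = P(hit 199 before 0 | start at k). Then u_0 = 0, u_199 = 1, and u_k = u_{k-1}/2 + u_{k+1}/2 for 1 ≤ k ≤ 198. This harmonic recurrence is solved by u_k = k/199, giving u_40 = 40/199.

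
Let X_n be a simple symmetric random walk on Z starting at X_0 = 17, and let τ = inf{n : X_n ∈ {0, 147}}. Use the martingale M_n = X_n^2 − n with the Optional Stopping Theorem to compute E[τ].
E[τ] = 2210

M_n = X_n^2 − n is a martingale (since E[X_{n+1}^2 | F_n] = X_n^2 + 1). By OST (τ has finite mean in a bounded region), E[M_τ] = E[M_0] = X_0^2 − 0 = 17^2 = 289. Also E[M_τ] = E[X_τ^2] − E[τ]. The walk exits at 0 or 147, with P(hit 147 first) = 17/147, so E[X_τ^2] = 147^2 · 17/147 + 0 = 2499. Thus E[τ] = E[X_τ^2] − E[M_τ] = 2499 − 289 = 2210 = 17(147 − 17) = 2210.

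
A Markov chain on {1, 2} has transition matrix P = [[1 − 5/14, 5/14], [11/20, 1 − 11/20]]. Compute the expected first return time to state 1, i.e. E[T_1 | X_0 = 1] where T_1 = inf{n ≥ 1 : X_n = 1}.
E[T_1 | X_0 = 1] = 1/π_1 = 127/77

For an irreducible recurrent Markov chain with stationary distribution π, E[T_i | X_0 = i] = 1/π_i (Kac's formula). Here π_1 = (11/20)/(5/14 + 11/20) = (11/20)/(127/140) = 77/127, so E[T_1 | X_0 = 1] = 1/π_1 = (5/14 + 11/20)/(11/20) = (127/140)/(11/20) = 127/77.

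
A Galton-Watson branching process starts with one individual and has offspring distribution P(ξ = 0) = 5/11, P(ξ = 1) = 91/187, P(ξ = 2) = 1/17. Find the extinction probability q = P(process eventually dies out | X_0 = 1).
q = 1

Mean offspring μ = 0·5/11 + 1·91/187 + 2·1/17 = 113/187 ≤ 1. For μ ≤ 1 with offspring not concentrated at 1, the Galton-Watson process goes extinct almost surely, so q = 1.
(Algebraic check: The pgf is f(s) = 5/11 + 91/187·s + 1/17·s². The extinction probability q is the smallest fixed point of f in [0, 1]. Setting s = f(s):
  1/17·s² + (91/187 − 1)·s + 5/11 = 0
  1/17·s² − (5/11 + 1/17)·s + 5/11 = 0
which factors as (s − 1)·(1/17·s − 5/11) = 0, giving roots s = 1 and s = (5/11)/(1/17) = 85/11. Since 85/11 ≥ 1, the smallest root in [0, 1] is s = 1.)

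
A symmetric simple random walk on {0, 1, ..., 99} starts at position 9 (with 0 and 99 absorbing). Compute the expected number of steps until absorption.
E[τ | X_0 = 9] = 810

Let v_k = E[τ | X_0 = k]. Boundary: v_0 = v_99 = 0. Recurrence: v_k = 1 + (v_{k-1} + v_{k+1})/2 for 1 ≤ k ≤ 98. The particular solution to v_k − (v_{k-1} + v_{k+1})/2 = 1 is v_k = −k^2. Adding homogeneous solution A + B k and matching boundaries gives v_k = k (99 − k). Substituting k = 9: v_9 = 9 · 90 = 810.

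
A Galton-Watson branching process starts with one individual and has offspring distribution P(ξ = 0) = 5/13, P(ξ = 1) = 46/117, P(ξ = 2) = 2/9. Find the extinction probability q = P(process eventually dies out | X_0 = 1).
q = 1

Mean offspring μ = 0·5/13 + 1·46/117 + 2·2/9 = 98/117 ≤ 1. For μ ≤ 1 with offspring not concentrated at 1, the Galton-Watson process goes extinct almost surely, so q = 1.
(Algebraic check: The pgf is f(s) = 5/13 + 46/117·s + 2/9·s². The extinction probability q is the smallest fixed point of f in [0, 1]. Setting s = f(s):
  2/9·s² + (46/117 − 1)·s + 5/13 = 0
  2/9·s² − (5/13 + 2/9)·s + 5/13 = 0
which factors as (s − 1)·(2/9·s − 5/13) = 0, giving roots s = 1 and s = (5/13)/(2/9) = 45/26. Since 45/26 ≥ 1, the smallest root in [0, 1] is s = 1.)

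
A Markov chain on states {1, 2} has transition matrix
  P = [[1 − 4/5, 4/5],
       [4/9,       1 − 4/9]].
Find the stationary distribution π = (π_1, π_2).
π_1 = 5/14, π_2 = 9/14

Solve πP = π with π_1 + π_2 = 1. From πP = π: π_1 · (1 − 4/5) + π_2 · 4/9 = π_1 ⇒ π_2 · 4/9 = π_1 · 4/5 ⇒ π_2/π_1 = (4/5)/(4/9) = 9/5. Together with π_1 + π_2 = 1:
  π_1 = (4/9)/(4/5 + 4/9) = (4/9)/(56/45) = 5/14,
  π_2 = (4/5)/(4/5 + 4/9) = (4/5)/(56/45) = 9/14.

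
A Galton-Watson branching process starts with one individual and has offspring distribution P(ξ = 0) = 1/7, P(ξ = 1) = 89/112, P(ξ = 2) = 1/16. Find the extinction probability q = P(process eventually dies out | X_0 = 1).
q = 1

Mean offspring μ = 0·1/7 + 1·89/112 + 2·1/16 = 103/112 ≤ 1. For μ ≤ 1 with offspring not concentrated at 1, the Galton-Watson process goes extinct almost surely, so q = 1.
(Algebraic check: The pgf is f(s) = 1/7 + 89/112·s + 1/16·s². The extinction probability q is the smallest fixed point of f in [0, 1]. Setting s = f(s):
  1/16·s² + (89/112 − 1)·s + 1/7 = 0
  1/16·s² − (1/7 + 1/16)·s + 1/7 = 0
which factors as (s − 1)·(1/16·s − 1/7) = 0, giving roots s = 1 and s = (1/7)/(1/16) = 16/7. Since 16/7 ≥ 1, the smallest root in [0, 1] is s = 1.)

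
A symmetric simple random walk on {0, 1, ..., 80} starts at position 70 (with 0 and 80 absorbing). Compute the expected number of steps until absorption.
E[τ | X_0 = 70] = 700

Let v_k = E[τ | X_0 = k]. Boundary: v_0 = v_80 = 0. Recurrence: v_k = 1 + (v_{k-1} + v_{k+1})/2 for 1 ≤ k ≤ 79. The particular solution to v_k − (v_{k-1} + v_{k+1})/2 = 1 is v_k = −k^2. Adding homogeneous solution A + B k and matching boundaries gives v_k = k (80 − k). Substituting k = 70: v_70 = 70 · 10 = 700.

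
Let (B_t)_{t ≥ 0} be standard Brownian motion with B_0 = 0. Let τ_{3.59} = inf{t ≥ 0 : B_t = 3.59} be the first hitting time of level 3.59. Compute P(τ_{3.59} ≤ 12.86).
P(τ_{3.59} ≤ 12.86) = 2(1 − Φ(3.59/√12.86)) = 2(1 − Φ(1.0011)) ≈ 0.3168

By the reflection principle for standard BM, P(τ_b ≤ t) = 2 · P(B_t ≥ b). Since B_t ~ N(0, t), P(B_t ≥ 3.59) = 1 − Φ(3.59/√t) = 1 − Φ(3.59/√12.86) = 1 − Φ(1.0011) ≈ 0.15839. Doubling: P(τ_{3.59} ≤ 12.86) ≈ 2 · 0.15839 = 0.31678 ≈ 0.3168.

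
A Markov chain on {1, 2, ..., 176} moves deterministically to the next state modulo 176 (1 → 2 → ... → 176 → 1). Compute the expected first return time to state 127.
E[T_127 | X_0 = 127] = 176

The chain cycles deterministically, so starting at state 127 it returns in exactly 176 steps. Equivalently, the stationary distribution is uniform π_j = 1/176 for every state j, so by Kac's formula E[T_127] = 1/π_127 = 176.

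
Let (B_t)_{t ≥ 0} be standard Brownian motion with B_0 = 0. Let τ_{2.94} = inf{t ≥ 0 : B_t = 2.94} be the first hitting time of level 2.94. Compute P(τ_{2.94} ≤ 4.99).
P(τ_{2.94} ≤ 4.99) = 2(1 − Φ(2.94/√4.99)) = 2(1 − Φ(1.3161)) ≈ 0.1881

By the reflection principle for standard BM, P(τ_b ≤ t) = 2 · P(B_t ≥ b). Since B_t ~ N(0, t), P(B_t ≥ 2.94) = 1 − Φ(2.94/√t) = 1 − Φ(2.94/√4.99) = 1 − Φ(1.3161) ≈ 0.09407. Doubling: P(τ_{2.94} ≤ 4.99) ≈ 2 · 0.09407 = 0.18814 ≈ 0.1881.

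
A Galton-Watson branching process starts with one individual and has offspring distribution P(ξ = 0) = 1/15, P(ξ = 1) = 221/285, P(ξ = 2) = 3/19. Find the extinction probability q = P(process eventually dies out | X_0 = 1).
q = 19/45

The pgf is f(s) = 1/15 + 221/285·s + 3/19·s². The extinction probability q is the smallest fixed point of f in [0, 1]. Setting s = f(s):
  3/19·s² + (221/285 − 1)·s + 1/15 = 0
  3/19·s² − (1/15 + 3/19)·s + 1/15 = 0
which factors as (s − 1)·(3/19·s − 1/15) = 0, giving roots s = 1 and s = (1/15)/(3/19) = 19/45.
Mean offspring μ = 221/285 + 2·3/19 = 311/285 > 1 (supercritical), so q < 1. The extinction probability is the smaller root: q = (1/15)/(3/19) = 19/45.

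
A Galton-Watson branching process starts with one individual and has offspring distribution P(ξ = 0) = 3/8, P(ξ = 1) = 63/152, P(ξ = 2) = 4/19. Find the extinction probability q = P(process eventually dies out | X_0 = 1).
q = 1

Mean offspring μ = 0·3/8 + 1·63/152 + 2·4/19 = 127/152 ≤ 1. For μ ≤ 1 with offspring not concentrated at 1, the Galton-Watson process goes extinct almost surely, so q = 1.
(Algebraic check: The pgf is f(s) = 3/8 + 63/152·s + 4/19·s². The extinction probability q is the smallest fixed point of f in [0, 1]. Setting s = f(s):
  4/19·s² + (63/152 − 1)·s + 3/8 = 0
  4/19·s² − (3/8 + 4/19)·s + 3/8 = 0
which factors as (s − 1)·(4/19·s − 3/8) = 0, giving roots s = 1 and s = (3/8)/(4/19) = 57/32. Since 57/32 ≥ 1, the smallest root in [0, 1] is s = 1.)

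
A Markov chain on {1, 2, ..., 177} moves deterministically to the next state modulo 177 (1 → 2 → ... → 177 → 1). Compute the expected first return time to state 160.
E[T_160 | X_0 = 160] = 177

The chain cycles deterministically, so starting at state 160 it returns in exactly 177 steps. Equivalently, the stationary distribution is uniform π_j = 1/177 for every state j, so by Kac's formula E[T_160] = 1/π_160 = 177.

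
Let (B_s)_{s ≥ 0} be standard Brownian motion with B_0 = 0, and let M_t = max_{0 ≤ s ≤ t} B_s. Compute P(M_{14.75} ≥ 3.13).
P(M_{14.75} ≥ 3.13) = 2·P(B_{14.75} ≥ 3.13) = 2(1 − Φ(3.13/√14.75)) ≈ 0.4151

By the reflection principle for Brownian motion, P(M_t ≥ a) = 2 · P(B_t ≥ a) for a ≥ 0. Since B_t ~ N(0, t), P(B_t ≥ 3.13) = 1 − Φ(3.13/√t) = 1 − Φ(3.13/√14.75) = 1 − Φ(0.8150). So
  P(M_{14.75} ≥ 3.13) = 2(1 − Φ(0.8150)) ≈ 0.4151.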